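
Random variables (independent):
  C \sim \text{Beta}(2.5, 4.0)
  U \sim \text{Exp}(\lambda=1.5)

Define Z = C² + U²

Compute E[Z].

E[Z] = E[C²] + E[U²]
E[C²] = Var(C) + E[C]² = 0.031558185 + 0.14792899 = 0.17948718
E[U²] = Var(U) + E[U]² = 0.44444444 + 0.44444444 = 0.88888889
E[Z] = 0.17948718 + 0.88888889 = 1.0683761

1.0683761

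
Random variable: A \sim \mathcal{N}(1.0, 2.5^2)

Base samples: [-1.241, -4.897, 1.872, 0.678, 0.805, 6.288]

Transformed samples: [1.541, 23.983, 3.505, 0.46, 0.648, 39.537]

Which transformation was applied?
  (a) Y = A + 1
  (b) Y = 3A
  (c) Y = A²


Checking option (c) Y = A²:
  A = -1.241 -> Y = 1.541 ✓
  A = -4.897 -> Y = 23.983 ✓
  A = 1.872 -> Y = 3.505 ✓
All samples match this transformation.

(c) A²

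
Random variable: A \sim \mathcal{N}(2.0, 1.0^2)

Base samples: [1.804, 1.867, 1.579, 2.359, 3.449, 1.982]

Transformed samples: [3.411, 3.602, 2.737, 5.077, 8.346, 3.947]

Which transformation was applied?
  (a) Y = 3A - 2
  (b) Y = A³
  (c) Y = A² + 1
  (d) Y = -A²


Checking option (a) Y = 3A - 2:
  A = 1.804 -> Y = 3.411 ✓
  A = 1.867 -> Y = 3.602 ✓
  A = 1.579 -> Y = 2.737 ✓
All samples match this transformation.

(a) 3A - 2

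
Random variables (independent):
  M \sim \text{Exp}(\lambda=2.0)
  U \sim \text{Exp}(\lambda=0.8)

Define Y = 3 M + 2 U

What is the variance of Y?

For independent RVs: Var(aX + bY) = a²Var(X) + b²Var(Y)
Var(M) = 0.25
Var(U) = 1.5625
Var(Y) = 3²*0.25 + 2²*1.5625
= 9*0.25 + 4*1.5625 = 8.5

8.5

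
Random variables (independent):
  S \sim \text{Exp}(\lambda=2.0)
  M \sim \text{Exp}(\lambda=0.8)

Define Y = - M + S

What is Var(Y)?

For independent RVs: Var(aX + bY) = a²Var(X) + b²Var(Y)
Var(S) = 0.25
Var(M) = 1.5625
Var(Y) = 1²*0.25 + (-1)²*1.5625
= 1*0.25 + 1*1.5625 = 1.8125

1.8125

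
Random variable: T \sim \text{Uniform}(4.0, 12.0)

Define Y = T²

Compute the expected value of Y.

E[T²] = Var(T) + (E[T])² = 5.3333333 + 64 = 69.333333

69.333333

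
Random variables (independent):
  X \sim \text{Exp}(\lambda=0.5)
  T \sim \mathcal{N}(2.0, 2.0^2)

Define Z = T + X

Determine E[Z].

E[Z] = 1*E[X] + 1*E[T]
E[X] = 2
E[T] = 2
E[Z] = 1*2 + 1*2 = 4

4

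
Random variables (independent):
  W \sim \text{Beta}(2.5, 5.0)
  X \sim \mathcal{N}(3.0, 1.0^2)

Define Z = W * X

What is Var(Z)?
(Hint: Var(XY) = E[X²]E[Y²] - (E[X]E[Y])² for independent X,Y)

Var(XY) = E[X²]E[Y²] - (E[X]E[Y])²
E[W] = 0.33333333, Var(W) = 0.026143791
E[X] = 3, Var(X) = 1
E[W²] = 0.026143791 + 0.33333333² = 0.1372549
E[X²] = 1 + 3² = 10
Var(Z) = 0.1372549*10 - (0.33333333*3)²
= 1.372549 - 1 = 0.37254902

0.37254902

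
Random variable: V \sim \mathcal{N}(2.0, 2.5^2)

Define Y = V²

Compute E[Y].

Using E[X²] = Var(X) + (E[X])²:
E[V] = 2
Var(V) = 2.5^2 = 6.25
E[V²] = 6.25 + 2² = 6.25 + 4 = 10.25

10.25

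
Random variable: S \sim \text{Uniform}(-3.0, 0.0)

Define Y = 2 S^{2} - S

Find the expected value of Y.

E[Y] = 2*E[S²] - 1*E[S]
E[S] = -1.5
E[S²] = Var(S) + (E[S])² = 0.75 + 2.25 = 3
E[Y] = 2*3 - 1*(-1.5) = 7.5

7.5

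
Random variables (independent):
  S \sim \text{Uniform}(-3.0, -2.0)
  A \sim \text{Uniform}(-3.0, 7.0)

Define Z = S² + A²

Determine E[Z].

E[Z] = E[S²] + E[A²]
E[S²] = Var(S) + E[S]² = 0.083333333 + 6.25 = 6.3333333
E[A²] = Var(A) + E[A]² = 8.3333333 + 4 = 12.333333
E[Z] = 6.3333333 + 12.333333 = 18.666667

18.666667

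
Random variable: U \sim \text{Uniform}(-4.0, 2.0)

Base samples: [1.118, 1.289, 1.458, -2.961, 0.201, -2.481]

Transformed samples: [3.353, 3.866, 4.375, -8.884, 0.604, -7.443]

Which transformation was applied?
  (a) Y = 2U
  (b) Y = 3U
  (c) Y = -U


Checking option (b) Y = 3U:
  U = 1.118 -> Y = 3.353 ✓
  U = 1.289 -> Y = 3.866 ✓
  U = 1.458 -> Y = 4.375 ✓
All samples match this transformation.

(b) 3U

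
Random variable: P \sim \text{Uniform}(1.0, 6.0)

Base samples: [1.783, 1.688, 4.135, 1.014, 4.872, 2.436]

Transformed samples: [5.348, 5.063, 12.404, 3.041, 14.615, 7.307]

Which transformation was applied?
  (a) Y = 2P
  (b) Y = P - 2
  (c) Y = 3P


Checking option (c) Y = 3P:
  P = 1.783 -> Y = 5.348 ✓
  P = 1.688 -> Y = 5.063 ✓
  P = 4.135 -> Y = 12.404 ✓
All samples match this transformation.

(c) 3P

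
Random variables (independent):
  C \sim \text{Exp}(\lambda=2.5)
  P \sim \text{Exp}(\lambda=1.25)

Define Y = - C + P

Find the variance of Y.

For independent RVs: Var(aX + bY) = a²Var(X) + b²Var(Y)
Var(C) = 0.16
Var(P) = 0.64
Var(Y) = (-1)²*0.16 + 1²*0.64
= 1*0.16 + 1*0.64 = 0.8

0.8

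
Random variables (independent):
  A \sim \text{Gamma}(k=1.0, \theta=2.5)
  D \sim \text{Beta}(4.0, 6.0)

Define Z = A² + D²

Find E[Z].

E[Z] = E[A²] + E[D²]
E[A²] = Var(A) + E[A]² = 6.25 + 6.25 = 12.5
E[D²] = Var(D) + E[D]² = 0.021818182 + 0.16 = 0.18181818
E[Z] = 12.5 + 0.18181818 = 12.681818

12.681818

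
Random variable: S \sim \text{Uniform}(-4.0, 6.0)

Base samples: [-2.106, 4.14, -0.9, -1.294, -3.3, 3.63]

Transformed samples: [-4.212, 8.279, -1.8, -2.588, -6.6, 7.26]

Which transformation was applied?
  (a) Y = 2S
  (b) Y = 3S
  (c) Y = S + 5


Checking option (a) Y = 2S:
  S = -2.106 -> Y = -4.212 ✓
  S = 4.14 -> Y = 8.279 ✓
  S = -0.9 -> Y = -1.8 ✓
All samples match this transformation.

(a) 2S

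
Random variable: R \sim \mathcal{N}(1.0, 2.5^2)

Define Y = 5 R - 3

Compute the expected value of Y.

For Y = 5R - 3:
E[Y] = 5 * E[R] - 3
E[R] = 1.0 = 1
E[Y] = 5 * 1 - 3 = 2

2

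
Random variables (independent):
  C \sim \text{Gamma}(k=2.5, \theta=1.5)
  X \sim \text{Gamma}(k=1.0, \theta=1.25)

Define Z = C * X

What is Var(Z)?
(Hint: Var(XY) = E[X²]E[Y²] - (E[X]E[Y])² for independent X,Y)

Var(XY) = E[X²]E[Y²] - (E[X]E[Y])²
E[C] = 3.75, Var(C) = 5.625
E[X] = 1.25, Var(X) = 1.5625
E[C²] = 5.625 + 3.75² = 19.6875
E[X²] = 1.5625 + 1.25² = 3.125
Var(Z) = 19.6875*3.125 - (3.75*1.25)²
= 61.523438 - 21.972656 = 39.550781

39.550781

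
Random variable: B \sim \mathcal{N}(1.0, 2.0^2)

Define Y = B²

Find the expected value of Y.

Using E[X²] = Var(X) + (E[X])²:
E[B] = 1
Var(B) = 2.0^2 = 4
E[B²] = 4 + 1² = 4 + 1 = 5

5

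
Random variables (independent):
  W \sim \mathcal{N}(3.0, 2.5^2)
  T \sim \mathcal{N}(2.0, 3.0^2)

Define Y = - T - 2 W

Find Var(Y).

For independent RVs: Var(aX + bY) = a²Var(X) + b²Var(Y)
Var(W) = 6.25
Var(T) = 9
Var(Y) = (-2)²*6.25 + (-1)²*9
= 4*6.25 + 1*9 = 34

34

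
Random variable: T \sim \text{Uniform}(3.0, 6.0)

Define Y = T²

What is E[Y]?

Using E[X²] = Var(X) + (E[X])²:
E[T] = 4.5
Var(T) = (6 - 3)^2/12 = 0.75
E[T²] = 0.75 + 4.5² = 0.75 + 20.25 = 21

21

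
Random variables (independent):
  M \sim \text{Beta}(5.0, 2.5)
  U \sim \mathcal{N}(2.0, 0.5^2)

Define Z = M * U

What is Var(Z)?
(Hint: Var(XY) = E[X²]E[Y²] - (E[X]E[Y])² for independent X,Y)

Var(XY) = E[X²]E[Y²] - (E[X]E[Y])²
E[M] = 0.66666667, Var(M) = 0.026143791
E[U] = 2, Var(U) = 0.25
E[M²] = 0.026143791 + 0.66666667² = 0.47058824
E[U²] = 0.25 + 2² = 4.25
Var(Z) = 0.47058824*4.25 - (0.66666667*2)²
= 2 - 1.7777778 = 0.22222222

0.22222222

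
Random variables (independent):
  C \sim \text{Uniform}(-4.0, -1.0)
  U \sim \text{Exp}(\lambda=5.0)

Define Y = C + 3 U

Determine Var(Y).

For independent RVs: Var(aX + bY) = a²Var(X) + b²Var(Y)
Var(C) = 0.75
Var(U) = 0.04
Var(Y) = 1²*0.75 + 3²*0.04
= 1*0.75 + 9*0.04 = 1.11

1.11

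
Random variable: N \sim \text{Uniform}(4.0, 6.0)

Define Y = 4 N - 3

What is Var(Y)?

For Y = aN + b: Var(Y) = a² * Var(N)
Var(N) = (6 - 4)^2/12 = 0.33333333
Var(Y) = 4² * 0.33333333 = 16 * 0.33333333 = 5.3333333

5.3333333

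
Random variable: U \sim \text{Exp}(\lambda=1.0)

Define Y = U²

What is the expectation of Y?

Using E[X²] = Var(X) + (E[X])²:
E[U] = 1
Var(U) = 1/1.0^2 = 1
E[U²] = 1 + 1² = 1 + 1 = 2

2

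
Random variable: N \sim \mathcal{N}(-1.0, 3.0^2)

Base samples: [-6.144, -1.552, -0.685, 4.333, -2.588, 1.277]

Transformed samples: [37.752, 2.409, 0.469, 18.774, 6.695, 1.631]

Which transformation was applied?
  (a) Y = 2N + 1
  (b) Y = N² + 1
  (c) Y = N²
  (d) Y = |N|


Checking option (c) Y = N²:
  N = -6.144 -> Y = 37.752 ✓
  N = -1.552 -> Y = 2.409 ✓
  N = -0.685 -> Y = 0.469 ✓
All samples match this transformation.

(c) N²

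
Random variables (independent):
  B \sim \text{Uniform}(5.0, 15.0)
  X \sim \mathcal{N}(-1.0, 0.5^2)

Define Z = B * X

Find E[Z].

For independent RVs: E[XY] = E[X]*E[Y]
E[B] = 10
E[X] = -1
E[Z] = 10 * (-1) = -10

-10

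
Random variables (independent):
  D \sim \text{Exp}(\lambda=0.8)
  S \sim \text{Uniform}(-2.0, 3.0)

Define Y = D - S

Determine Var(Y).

For independent RVs: Var(aX + bY) = a²Var(X) + b²Var(Y)
Var(D) = 1.5625
Var(S) = 2.0833333
Var(Y) = 1²*1.5625 + (-1)²*2.0833333
= 1*1.5625 + 1*2.0833333 = 3.6458333

3.6458333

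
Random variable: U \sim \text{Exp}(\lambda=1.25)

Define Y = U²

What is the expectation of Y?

Using E[X²] = Var(X) + (E[X])²:
E[U] = 0.8
Var(U) = 1/1.25^2 = 0.64
E[U²] = 0.64 + 0.8² = 0.64 + 0.64 = 1.28

1.28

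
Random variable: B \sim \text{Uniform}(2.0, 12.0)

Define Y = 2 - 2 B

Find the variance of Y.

For Y = aB + b: Var(Y) = a² * Var(B)
Var(B) = (12 - 2)^2/12 = 8.3333333
Var(Y) = (-2)² * 8.3333333 = 4 * 8.3333333 = 33.333333

33.333333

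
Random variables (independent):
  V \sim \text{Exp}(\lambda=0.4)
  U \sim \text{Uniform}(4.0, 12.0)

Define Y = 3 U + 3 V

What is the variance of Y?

For independent RVs: Var(aX + bY) = a²Var(X) + b²Var(Y)
Var(V) = 6.25
Var(U) = 5.3333333
Var(Y) = 3²*6.25 + 3²*5.3333333
= 9*6.25 + 9*5.3333333 = 104.25

104.25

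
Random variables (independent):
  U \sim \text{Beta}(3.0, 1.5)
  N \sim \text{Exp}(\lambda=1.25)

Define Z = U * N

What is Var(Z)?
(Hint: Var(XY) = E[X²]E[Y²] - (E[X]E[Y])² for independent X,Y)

Var(XY) = E[X²]E[Y²] - (E[X]E[Y])²
E[U] = 0.66666667, Var(U) = 0.04040404
E[N] = 0.8, Var(N) = 0.64
E[U²] = 0.04040404 + 0.66666667² = 0.48484848
E[N²] = 0.64 + 0.8² = 1.28
Var(Z) = 0.48484848*1.28 - (0.66666667*0.8)²
= 0.62060606 - 0.28444444 = 0.33616162

0.33616162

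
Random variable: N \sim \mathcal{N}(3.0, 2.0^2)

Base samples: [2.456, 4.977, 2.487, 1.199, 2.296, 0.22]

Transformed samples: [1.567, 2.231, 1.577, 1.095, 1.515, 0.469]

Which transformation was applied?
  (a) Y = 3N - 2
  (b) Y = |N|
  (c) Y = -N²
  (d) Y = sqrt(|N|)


Checking option (d) Y = sqrt(|N|):
  N = 2.456 -> Y = 1.567 ✓
  N = 4.977 -> Y = 2.231 ✓
  N = 2.487 -> Y = 1.577 ✓
All samples match this transformation.

(d) sqrt(|N|)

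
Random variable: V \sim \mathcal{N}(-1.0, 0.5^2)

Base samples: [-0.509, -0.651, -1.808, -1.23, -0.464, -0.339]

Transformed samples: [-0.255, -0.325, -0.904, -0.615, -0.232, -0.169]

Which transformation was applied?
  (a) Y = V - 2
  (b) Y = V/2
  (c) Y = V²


Checking option (b) Y = V/2:
  V = -0.509 -> Y = -0.255 ✓
  V = -0.651 -> Y = -0.325 ✓
  V = -1.808 -> Y = -0.904 ✓
All samples match this transformation.

(b) V/2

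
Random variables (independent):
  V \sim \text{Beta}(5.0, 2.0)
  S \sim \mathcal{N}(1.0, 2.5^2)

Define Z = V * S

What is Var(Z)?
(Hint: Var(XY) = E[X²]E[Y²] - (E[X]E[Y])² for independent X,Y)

Var(XY) = E[X²]E[Y²] - (E[X]E[Y])²
E[V] = 0.71428571, Var(V) = 0.025510204
E[S] = 1, Var(S) = 6.25
E[V²] = 0.025510204 + 0.71428571² = 0.53571429
E[S²] = 6.25 + 1² = 7.25
Var(Z) = 0.53571429*7.25 - (0.71428571*1)²
= 3.8839286 - 0.51020408 = 3.3737245

3.3737245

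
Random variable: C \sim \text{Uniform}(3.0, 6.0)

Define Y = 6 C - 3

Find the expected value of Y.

For Y = 6C - 3:
E[Y] = 6 * E[C] - 3
E[C] = (3 + 6)/2 = 4.5
E[Y] = 6 * 4.5 - 3 = 24

24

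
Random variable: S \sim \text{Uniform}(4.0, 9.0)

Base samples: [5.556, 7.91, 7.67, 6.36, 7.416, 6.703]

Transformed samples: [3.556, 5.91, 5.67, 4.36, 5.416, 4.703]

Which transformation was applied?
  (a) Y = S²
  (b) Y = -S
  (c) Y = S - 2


Checking option (c) Y = S - 2:
  S = 5.556 -> Y = 3.556 ✓
  S = 7.91 -> Y = 5.91 ✓
  S = 7.67 -> Y = 5.67 ✓
All samples match this transformation.

(c) S - 2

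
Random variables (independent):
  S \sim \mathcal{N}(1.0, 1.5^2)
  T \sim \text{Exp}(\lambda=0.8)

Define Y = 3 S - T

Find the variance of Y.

For independent RVs: Var(aX + bY) = a²Var(X) + b²Var(Y)
Var(S) = 2.25
Var(T) = 1.5625
Var(Y) = 3²*2.25 + (-1)²*1.5625
= 9*2.25 + 1*1.5625 = 21.8125

21.8125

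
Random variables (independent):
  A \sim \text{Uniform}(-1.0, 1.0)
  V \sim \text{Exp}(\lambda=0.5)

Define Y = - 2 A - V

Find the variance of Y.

For independent RVs: Var(aX + bY) = a²Var(X) + b²Var(Y)
Var(A) = 0.33333333
Var(V) = 4
Var(Y) = (-2)²*0.33333333 + (-1)²*4
= 4*0.33333333 + 1*4 = 5.3333333

5.3333333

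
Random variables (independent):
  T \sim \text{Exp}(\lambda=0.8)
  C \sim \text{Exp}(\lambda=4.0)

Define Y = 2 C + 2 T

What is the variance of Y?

For independent RVs: Var(aX + bY) = a²Var(X) + b²Var(Y)
Var(T) = 1.5625
Var(C) = 0.0625
Var(Y) = 2²*1.5625 + 2²*0.0625
= 4*1.5625 + 4*0.0625 = 6.5

6.5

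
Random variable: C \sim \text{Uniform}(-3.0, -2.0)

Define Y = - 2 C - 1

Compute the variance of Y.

For Y = aC + b: Var(Y) = a² * Var(C)
Var(C) = (-2 + 3)^2/12 = 0.083333333
Var(Y) = (-2)² * 0.083333333 = 4 * 0.083333333 = 0.33333333

0.33333333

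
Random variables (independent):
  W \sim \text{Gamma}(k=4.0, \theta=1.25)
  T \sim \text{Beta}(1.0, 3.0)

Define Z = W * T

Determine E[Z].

For independent RVs: E[XY] = E[X]*E[Y]
E[W] = 5
E[T] = 0.25
E[Z] = 5 * 0.25 = 1.25

1.25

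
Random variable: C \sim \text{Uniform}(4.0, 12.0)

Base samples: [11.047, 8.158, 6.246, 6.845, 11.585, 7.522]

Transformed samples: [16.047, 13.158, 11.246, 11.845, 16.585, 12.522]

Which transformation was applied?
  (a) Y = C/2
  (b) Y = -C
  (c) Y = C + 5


Checking option (c) Y = C + 5:
  C = 11.047 -> Y = 16.047 ✓
  C = 8.158 -> Y = 13.158 ✓
  C = 6.246 -> Y = 11.246 ✓
All samples match this transformation.

(c) C + 5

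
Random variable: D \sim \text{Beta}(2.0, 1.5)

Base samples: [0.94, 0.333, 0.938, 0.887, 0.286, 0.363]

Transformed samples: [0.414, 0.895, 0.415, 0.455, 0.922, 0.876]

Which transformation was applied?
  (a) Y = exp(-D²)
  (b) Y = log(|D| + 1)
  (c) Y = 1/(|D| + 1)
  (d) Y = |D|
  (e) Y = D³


Checking option (a) Y = exp(-D²):
  D = 0.94 -> Y = 0.414 ✓
  D = 0.333 -> Y = 0.895 ✓
  D = 0.938 -> Y = 0.415 ✓
All samples match this transformation.

(a) exp(-D²)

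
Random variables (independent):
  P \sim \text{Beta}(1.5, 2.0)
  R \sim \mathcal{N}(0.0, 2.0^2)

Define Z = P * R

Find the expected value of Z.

For independent RVs: E[XY] = E[X]*E[Y]
E[P] = 0.42857143
E[R] = 0
E[Z] = 0.42857143 * 0 = 0

0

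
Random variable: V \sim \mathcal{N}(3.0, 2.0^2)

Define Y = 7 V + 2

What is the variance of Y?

For Y = aV + b: Var(Y) = a² * Var(V)
Var(V) = 2.0^2 = 4
Var(Y) = 7² * 4 = 49 * 4 = 196

196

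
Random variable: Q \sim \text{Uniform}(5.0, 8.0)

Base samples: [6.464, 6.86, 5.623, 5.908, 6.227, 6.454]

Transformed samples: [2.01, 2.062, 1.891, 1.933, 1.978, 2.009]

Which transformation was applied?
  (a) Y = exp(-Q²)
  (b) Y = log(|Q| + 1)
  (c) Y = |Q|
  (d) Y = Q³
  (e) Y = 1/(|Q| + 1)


Checking option (b) Y = log(|Q| + 1):
  Q = 6.464 -> Y = 2.01 ✓
  Q = 6.86 -> Y = 2.062 ✓
  Q = 5.623 -> Y = 1.891 ✓
All samples match this transformation.

(b) log(|Q| + 1)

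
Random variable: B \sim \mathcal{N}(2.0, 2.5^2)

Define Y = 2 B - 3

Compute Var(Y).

For Y = aB + b: Var(Y) = a² * Var(B)
Var(B) = 2.5^2 = 6.25
Var(Y) = 2² * 6.25 = 4 * 6.25 = 25

25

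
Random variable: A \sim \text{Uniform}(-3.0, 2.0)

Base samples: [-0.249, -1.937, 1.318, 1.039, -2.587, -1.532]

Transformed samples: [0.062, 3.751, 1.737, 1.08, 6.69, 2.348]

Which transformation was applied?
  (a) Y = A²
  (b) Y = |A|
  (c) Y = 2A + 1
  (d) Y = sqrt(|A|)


Checking option (a) Y = A²:
  A = -0.249 -> Y = 0.062 ✓
  A = -1.937 -> Y = 3.751 ✓
  A = 1.318 -> Y = 1.737 ✓
All samples match this transformation.

(a) A²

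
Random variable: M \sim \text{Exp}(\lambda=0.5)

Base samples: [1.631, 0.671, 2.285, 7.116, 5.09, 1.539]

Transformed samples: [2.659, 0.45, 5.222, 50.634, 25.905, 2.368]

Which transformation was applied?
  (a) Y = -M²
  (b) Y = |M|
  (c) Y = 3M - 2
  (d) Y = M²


Checking option (d) Y = M²:
  M = 1.631 -> Y = 2.659 ✓
  M = 0.671 -> Y = 0.45 ✓
  M = 2.285 -> Y = 5.222 ✓
All samples match this transformation.

(d) M²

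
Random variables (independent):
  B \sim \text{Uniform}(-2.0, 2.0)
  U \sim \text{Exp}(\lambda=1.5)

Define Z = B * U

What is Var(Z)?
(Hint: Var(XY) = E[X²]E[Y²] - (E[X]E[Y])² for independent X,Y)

Var(XY) = E[X²]E[Y²] - (E[X]E[Y])²
E[B] = 0, Var(B) = 1.3333333
E[U] = 0.66666667, Var(U) = 0.44444444
E[B²] = 1.3333333 + 0² = 1.3333333
E[U²] = 0.44444444 + 0.66666667² = 0.88888889
Var(Z) = 1.3333333*0.88888889 - (0*0.66666667)²
= 1.1851852 - 0 = 1.1851852

1.1851852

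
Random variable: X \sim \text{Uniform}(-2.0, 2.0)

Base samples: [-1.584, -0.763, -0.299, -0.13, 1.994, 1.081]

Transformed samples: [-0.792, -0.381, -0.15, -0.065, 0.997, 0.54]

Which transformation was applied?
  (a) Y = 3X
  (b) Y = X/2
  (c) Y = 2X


Checking option (b) Y = X/2:
  X = -1.584 -> Y = -0.792 ✓
  X = -0.763 -> Y = -0.381 ✓
  X = -0.299 -> Y = -0.15 ✓
All samples match this transformation.

(b) X/2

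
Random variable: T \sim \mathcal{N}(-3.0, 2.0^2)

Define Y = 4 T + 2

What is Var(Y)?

For Y = aT + b: Var(Y) = a² * Var(T)
Var(T) = 2.0^2 = 4
Var(Y) = 4² * 4 = 16 * 4 = 64

64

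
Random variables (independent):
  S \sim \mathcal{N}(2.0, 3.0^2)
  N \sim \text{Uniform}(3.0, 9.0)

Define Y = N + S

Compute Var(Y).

For independent RVs: Var(aX + bY) = a²Var(X) + b²Var(Y)
Var(S) = 9
Var(N) = 3
Var(Y) = 1²*9 + 1²*3
= 1*9 + 1*3 = 12

12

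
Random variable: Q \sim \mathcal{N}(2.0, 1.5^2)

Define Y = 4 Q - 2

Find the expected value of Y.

For Y = 4Q - 2:
E[Y] = 4 * E[Q] - 2
E[Q] = 2.0 = 2
E[Y] = 4 * 2 - 2 = 6

6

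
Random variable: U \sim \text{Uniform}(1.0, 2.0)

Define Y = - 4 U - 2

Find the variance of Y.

For Y = aU + b: Var(Y) = a² * Var(U)
Var(U) = (2 - 1)^2/12 = 0.083333333
Var(Y) = (-4)² * 0.083333333 = 16 * 0.083333333 = 1.3333333

1.3333333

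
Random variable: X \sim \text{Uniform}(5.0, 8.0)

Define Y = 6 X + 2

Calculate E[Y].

For Y = 6X + 2:
E[Y] = 6 * E[X] + 2
E[X] = (5 + 8)/2 = 6.5
E[Y] = 6 * 6.5 + 2 = 41

41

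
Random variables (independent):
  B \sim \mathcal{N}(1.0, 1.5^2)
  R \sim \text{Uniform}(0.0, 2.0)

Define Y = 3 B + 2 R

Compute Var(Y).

For independent RVs: Var(aX + bY) = a²Var(X) + b²Var(Y)
Var(B) = 2.25
Var(R) = 0.33333333
Var(Y) = 3²*2.25 + 2²*0.33333333
= 9*2.25 + 4*0.33333333 = 21.583333

21.583333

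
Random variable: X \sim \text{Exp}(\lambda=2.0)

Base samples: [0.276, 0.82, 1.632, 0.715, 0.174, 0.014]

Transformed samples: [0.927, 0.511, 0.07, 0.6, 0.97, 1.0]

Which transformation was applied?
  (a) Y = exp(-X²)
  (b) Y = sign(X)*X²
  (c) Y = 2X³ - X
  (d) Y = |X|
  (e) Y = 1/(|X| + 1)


Checking option (a) Y = exp(-X²):
  X = 0.276 -> Y = 0.927 ✓
  X = 0.82 -> Y = 0.511 ✓
  X = 1.632 -> Y = 0.07 ✓
All samples match this transformation.

(a) exp(-X²)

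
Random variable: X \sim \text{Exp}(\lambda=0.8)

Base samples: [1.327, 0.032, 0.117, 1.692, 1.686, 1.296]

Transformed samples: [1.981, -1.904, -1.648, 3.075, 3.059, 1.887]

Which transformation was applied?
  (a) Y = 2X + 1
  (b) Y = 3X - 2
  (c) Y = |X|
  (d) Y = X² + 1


Checking option (b) Y = 3X - 2:
  X = 1.327 -> Y = 1.981 ✓
  X = 0.032 -> Y = -1.904 ✓
  X = 0.117 -> Y = -1.648 ✓
All samples match this transformation.

(b) 3X - 2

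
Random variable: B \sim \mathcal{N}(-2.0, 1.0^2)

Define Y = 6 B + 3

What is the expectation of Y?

For Y = 6B + 3:
E[Y] = 6 * E[B] + 3
E[B] = -2.0 = -2
E[Y] = 6 * (-2) + 3 = -9

-9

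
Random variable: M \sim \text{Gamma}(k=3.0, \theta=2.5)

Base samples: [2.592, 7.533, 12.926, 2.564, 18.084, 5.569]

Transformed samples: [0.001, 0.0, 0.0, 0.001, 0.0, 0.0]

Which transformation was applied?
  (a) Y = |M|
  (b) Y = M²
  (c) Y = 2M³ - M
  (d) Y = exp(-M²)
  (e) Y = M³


Checking option (d) Y = exp(-M²):
  M = 2.592 -> Y = 0.001 ✓
  M = 7.533 -> Y = 0.0 ✓
  M = 12.926 -> Y = 0.0 ✓
All samples match this transformation.

(d) exp(-M²)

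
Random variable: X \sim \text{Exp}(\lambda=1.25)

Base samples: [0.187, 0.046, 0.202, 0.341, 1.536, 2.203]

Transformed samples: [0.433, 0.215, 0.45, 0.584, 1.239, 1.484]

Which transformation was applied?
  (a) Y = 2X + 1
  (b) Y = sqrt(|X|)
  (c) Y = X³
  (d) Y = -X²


Checking option (b) Y = sqrt(|X|):
  X = 0.187 -> Y = 0.433 ✓
  X = 0.046 -> Y = 0.215 ✓
  X = 0.202 -> Y = 0.45 ✓
All samples match this transformation.

(b) sqrt(|X|)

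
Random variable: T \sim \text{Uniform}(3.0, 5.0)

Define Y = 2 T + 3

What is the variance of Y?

For Y = aT + b: Var(Y) = a² * Var(T)
Var(T) = (5 - 3)^2/12 = 0.33333333
Var(Y) = 2² * 0.33333333 = 4 * 0.33333333 = 1.3333333

1.3333333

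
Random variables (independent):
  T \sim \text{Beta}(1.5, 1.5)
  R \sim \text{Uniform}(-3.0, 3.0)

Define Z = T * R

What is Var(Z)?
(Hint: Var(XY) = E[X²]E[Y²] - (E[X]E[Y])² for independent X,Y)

Var(XY) = E[X²]E[Y²] - (E[X]E[Y])²
E[T] = 0.5, Var(T) = 0.0625
E[R] = 0, Var(R) = 3
E[T²] = 0.0625 + 0.5² = 0.3125
E[R²] = 3 + 0² = 3
Var(Z) = 0.3125*3 - (0.5*0)²
= 0.9375 - 0 = 0.9375

0.9375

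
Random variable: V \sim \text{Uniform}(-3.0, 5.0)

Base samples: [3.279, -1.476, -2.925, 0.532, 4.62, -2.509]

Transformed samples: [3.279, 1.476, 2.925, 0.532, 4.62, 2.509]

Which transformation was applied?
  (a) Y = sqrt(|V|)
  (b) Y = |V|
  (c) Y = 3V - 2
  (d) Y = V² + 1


Checking option (b) Y = |V|:
  V = 3.279 -> Y = 3.279 ✓
  V = -1.476 -> Y = 1.476 ✓
  V = -2.925 -> Y = 2.925 ✓
All samples match this transformation.

(b) |V|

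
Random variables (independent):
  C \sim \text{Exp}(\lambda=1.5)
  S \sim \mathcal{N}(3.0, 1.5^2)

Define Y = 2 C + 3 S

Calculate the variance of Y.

For independent RVs: Var(aX + bY) = a²Var(X) + b²Var(Y)
Var(C) = 0.44444444
Var(S) = 2.25
Var(Y) = 2²*0.44444444 + 3²*2.25
= 4*0.44444444 + 9*2.25 = 22.027778

22.027778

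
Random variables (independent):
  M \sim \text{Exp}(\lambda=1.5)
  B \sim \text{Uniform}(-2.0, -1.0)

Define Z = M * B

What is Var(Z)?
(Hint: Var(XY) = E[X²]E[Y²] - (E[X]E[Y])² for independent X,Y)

Var(XY) = E[X²]E[Y²] - (E[X]E[Y])²
E[M] = 0.66666667, Var(M) = 0.44444444
E[B] = -1.5, Var(B) = 0.083333333
E[M²] = 0.44444444 + 0.66666667² = 0.88888889
E[B²] = 0.083333333 + (-1.5)² = 2.3333333
Var(Z) = 0.88888889*2.3333333 - (0.66666667*(-1.5))²
= 2.0740741 - 1 = 1.0740741

1.0740741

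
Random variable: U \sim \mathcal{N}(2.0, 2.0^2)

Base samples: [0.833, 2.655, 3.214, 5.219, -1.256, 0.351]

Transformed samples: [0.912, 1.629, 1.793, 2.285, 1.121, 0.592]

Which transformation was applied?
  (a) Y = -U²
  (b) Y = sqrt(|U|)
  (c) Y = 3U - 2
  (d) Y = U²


Checking option (b) Y = sqrt(|U|):
  U = 0.833 -> Y = 0.912 ✓
  U = 2.655 -> Y = 1.629 ✓
  U = 3.214 -> Y = 1.793 ✓
All samples match this transformation.

(b) sqrt(|U|)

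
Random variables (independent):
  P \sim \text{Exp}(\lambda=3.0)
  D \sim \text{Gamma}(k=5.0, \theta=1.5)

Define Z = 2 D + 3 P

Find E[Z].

E[Z] = 3*E[P] + 2*E[D]
E[P] = 0.33333333
E[D] = 7.5
E[Z] = 3*0.33333333 + 2*7.5 = 16

16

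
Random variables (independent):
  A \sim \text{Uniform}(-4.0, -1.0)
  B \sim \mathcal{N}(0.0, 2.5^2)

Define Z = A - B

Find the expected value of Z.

E[Z] = 1*E[A] - 1*E[B]
E[A] = -2.5
E[B] = 0
E[Z] = 1*(-2.5) - 1*0 = -2.5

-2.5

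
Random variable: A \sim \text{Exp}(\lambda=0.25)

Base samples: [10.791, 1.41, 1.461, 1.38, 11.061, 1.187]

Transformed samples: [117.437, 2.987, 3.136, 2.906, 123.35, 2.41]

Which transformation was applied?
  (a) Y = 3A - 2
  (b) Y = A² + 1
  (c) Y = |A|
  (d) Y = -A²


Checking option (b) Y = A² + 1:
  A = 10.791 -> Y = 117.437 ✓
  A = 1.41 -> Y = 2.987 ✓
  A = 1.461 -> Y = 3.136 ✓
All samples match this transformation.

(b) A² + 1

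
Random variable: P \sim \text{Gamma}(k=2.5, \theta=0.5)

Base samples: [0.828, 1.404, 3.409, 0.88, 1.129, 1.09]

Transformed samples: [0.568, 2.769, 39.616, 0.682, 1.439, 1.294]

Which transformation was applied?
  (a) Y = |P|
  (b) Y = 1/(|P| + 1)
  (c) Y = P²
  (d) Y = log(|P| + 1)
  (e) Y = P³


Checking option (e) Y = P³:
  P = 0.828 -> Y = 0.568 ✓
  P = 1.404 -> Y = 2.769 ✓
  P = 3.409 -> Y = 39.616 ✓
All samples match this transformation.

(e) P³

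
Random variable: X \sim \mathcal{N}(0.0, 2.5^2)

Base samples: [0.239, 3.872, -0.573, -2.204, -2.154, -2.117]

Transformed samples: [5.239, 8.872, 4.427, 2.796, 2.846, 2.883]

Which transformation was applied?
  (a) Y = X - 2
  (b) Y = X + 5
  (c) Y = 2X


Checking option (b) Y = X + 5:
  X = 0.239 -> Y = 5.239 ✓
  X = 3.872 -> Y = 8.872 ✓
  X = -0.573 -> Y = 4.427 ✓
All samples match this transformation.

(b) X + 5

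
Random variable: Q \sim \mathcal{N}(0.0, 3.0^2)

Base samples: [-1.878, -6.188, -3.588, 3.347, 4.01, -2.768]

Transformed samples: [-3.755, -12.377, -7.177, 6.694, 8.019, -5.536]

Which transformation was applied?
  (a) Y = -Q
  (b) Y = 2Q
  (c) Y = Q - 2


Checking option (b) Y = 2Q:
  Q = -1.878 -> Y = -3.755 ✓
  Q = -6.188 -> Y = -12.377 ✓
  Q = -3.588 -> Y = -7.177 ✓
All samples match this transformation.

(b) 2Q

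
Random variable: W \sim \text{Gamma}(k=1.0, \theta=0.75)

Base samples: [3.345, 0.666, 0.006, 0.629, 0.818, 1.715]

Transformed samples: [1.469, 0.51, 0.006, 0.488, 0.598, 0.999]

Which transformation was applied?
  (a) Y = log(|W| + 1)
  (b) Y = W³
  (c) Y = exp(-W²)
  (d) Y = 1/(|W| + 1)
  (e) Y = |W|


Checking option (a) Y = log(|W| + 1):
  W = 3.345 -> Y = 1.469 ✓
  W = 0.666 -> Y = 0.51 ✓
  W = 0.006 -> Y = 0.006 ✓
All samples match this transformation.

(a) log(|W| + 1)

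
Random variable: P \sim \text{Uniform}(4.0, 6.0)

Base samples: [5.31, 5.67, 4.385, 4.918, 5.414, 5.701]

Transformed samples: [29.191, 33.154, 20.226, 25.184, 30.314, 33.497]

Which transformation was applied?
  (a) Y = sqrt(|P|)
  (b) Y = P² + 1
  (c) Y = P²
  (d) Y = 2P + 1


Checking option (b) Y = P² + 1:
  P = 5.31 -> Y = 29.191 ✓
  P = 5.67 -> Y = 33.154 ✓
  P = 4.385 -> Y = 20.226 ✓
All samples match this transformation.

(b) P² + 1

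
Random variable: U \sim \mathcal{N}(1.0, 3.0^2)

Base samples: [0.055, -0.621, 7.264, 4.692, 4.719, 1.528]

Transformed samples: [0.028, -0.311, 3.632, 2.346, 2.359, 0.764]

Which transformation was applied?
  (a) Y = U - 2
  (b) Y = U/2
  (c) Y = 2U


Checking option (b) Y = U/2:
  U = 0.055 -> Y = 0.028 ✓
  U = -0.621 -> Y = -0.311 ✓
  U = 7.264 -> Y = 3.632 ✓
All samples match this transformation.

(b) U/2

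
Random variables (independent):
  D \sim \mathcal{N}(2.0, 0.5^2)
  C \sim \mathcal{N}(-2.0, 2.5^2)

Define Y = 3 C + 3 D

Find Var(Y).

For independent RVs: Var(aX + bY) = a²Var(X) + b²Var(Y)
Var(D) = 0.25
Var(C) = 6.25
Var(Y) = 3²*0.25 + 3²*6.25
= 9*0.25 + 9*6.25 = 58.5

58.5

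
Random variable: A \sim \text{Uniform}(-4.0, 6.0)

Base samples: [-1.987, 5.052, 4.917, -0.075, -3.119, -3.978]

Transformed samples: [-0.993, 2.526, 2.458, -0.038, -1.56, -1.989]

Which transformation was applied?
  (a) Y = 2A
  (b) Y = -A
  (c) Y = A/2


Checking option (c) Y = A/2:
  A = -1.987 -> Y = -0.993 ✓
  A = 5.052 -> Y = 2.526 ✓
  A = 4.917 -> Y = 2.458 ✓
All samples match this transformation.

(c) A/2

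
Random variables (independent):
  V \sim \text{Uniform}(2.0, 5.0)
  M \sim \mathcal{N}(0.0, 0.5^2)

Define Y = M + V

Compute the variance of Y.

For independent RVs: Var(aX + bY) = a²Var(X) + b²Var(Y)
Var(V) = 0.75
Var(M) = 0.25
Var(Y) = 1²*0.75 + 1²*0.25
= 1*0.75 + 1*0.25 = 1

1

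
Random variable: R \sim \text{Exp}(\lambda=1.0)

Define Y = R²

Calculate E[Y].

Using E[X²] = Var(X) + (E[X])²:
E[R] = 1
Var(R) = 1/1.0^2 = 1
E[R²] = 1 + 1² = 1 + 1 = 2

2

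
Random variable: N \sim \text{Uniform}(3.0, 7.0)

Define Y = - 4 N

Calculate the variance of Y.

For Y = aN + b: Var(Y) = a² * Var(N)
Var(N) = (7 - 3)^2/12 = 1.3333333
Var(Y) = (-4)² * 1.3333333 = 16 * 1.3333333 = 21.333333

21.333333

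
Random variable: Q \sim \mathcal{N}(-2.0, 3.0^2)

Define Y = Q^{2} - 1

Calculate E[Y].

E[Y] = 1*E[Q²] - 1
E[Q] = -2
E[Q²] = Var(Q) + (E[Q])² = 9 + 4 = 13
E[Y] = 1*13 - 1 = 12

12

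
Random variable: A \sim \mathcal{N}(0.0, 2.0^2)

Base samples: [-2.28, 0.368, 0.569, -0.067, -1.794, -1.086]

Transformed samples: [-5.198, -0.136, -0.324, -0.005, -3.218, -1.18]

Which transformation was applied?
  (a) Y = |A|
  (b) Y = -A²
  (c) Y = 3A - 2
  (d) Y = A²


Checking option (b) Y = -A²:
  A = -2.28 -> Y = -5.198 ✓
  A = 0.368 -> Y = -0.136 ✓
  A = 0.569 -> Y = -0.324 ✓
All samples match this transformation.

(b) -A²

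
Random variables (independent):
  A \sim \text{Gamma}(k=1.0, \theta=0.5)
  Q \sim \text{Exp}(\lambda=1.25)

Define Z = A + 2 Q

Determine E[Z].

E[Z] = 1*E[A] + 2*E[Q]
E[A] = 0.5
E[Q] = 0.8
E[Z] = 1*0.5 + 2*0.8 = 2.1

2.1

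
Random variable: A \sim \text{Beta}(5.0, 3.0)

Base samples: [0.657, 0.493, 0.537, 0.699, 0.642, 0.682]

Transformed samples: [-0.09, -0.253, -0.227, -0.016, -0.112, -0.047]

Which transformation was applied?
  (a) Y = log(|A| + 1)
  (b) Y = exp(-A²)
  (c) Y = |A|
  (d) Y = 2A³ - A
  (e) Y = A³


Checking option (d) Y = 2A³ - A:
  A = 0.657 -> Y = -0.09 ✓
  A = 0.493 -> Y = -0.253 ✓
  A = 0.537 -> Y = -0.227 ✓
All samples match this transformation.

(d) 2A³ - A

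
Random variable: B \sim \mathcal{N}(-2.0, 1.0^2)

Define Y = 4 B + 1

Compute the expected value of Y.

For Y = 4B + 1:
E[Y] = 4 * E[B] + 1
E[B] = -2.0 = -2
E[Y] = 4 * (-2) + 1 = -7

-7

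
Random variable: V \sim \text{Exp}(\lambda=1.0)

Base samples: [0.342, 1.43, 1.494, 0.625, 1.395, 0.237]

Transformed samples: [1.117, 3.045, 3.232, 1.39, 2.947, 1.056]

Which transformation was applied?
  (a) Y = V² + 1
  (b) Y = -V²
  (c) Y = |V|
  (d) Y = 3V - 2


Checking option (a) Y = V² + 1:
  V = 0.342 -> Y = 1.117 ✓
  V = 1.43 -> Y = 3.045 ✓
  V = 1.494 -> Y = 3.232 ✓
All samples match this transformation.

(a) V² + 1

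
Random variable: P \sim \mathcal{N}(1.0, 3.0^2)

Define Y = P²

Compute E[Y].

Using E[X²] = Var(X) + (E[X])²:
E[P] = 1
Var(P) = 3.0^2 = 9
E[P²] = 9 + 1² = 9 + 1 = 10

10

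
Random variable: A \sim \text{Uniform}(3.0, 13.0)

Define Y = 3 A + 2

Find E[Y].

For Y = 3A + 2:
E[Y] = 3 * E[A] + 2
E[A] = (3 + 13)/2 = 8
E[Y] = 3 * 8 + 2 = 26

26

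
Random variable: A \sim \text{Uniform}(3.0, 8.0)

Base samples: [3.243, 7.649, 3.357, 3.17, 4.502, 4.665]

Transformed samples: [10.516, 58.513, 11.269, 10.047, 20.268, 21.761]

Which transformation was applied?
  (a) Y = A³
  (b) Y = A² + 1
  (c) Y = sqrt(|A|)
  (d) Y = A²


Checking option (d) Y = A²:
  A = 3.243 -> Y = 10.516 ✓
  A = 7.649 -> Y = 58.513 ✓
  A = 3.357 -> Y = 11.269 ✓
All samples match this transformation.

(d) A²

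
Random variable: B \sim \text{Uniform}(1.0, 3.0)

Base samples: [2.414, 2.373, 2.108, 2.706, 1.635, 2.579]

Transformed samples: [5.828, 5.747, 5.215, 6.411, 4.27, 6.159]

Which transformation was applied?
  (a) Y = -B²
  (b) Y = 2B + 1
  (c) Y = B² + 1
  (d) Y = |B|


Checking option (b) Y = 2B + 1:
  B = 2.414 -> Y = 5.828 ✓
  B = 2.373 -> Y = 5.747 ✓
  B = 2.108 -> Y = 5.215 ✓
All samples match this transformation.

(b) 2B + 1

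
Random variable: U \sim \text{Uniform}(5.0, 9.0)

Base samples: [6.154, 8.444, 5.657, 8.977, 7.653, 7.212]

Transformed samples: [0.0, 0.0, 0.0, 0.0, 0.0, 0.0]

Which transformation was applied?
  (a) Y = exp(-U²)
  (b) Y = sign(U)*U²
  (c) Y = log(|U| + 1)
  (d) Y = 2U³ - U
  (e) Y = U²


Checking option (a) Y = exp(-U²):
  U = 6.154 -> Y = 0.0 ✓
  U = 8.444 -> Y = 0.0 ✓
  U = 5.657 -> Y = 0.0 ✓
All samples match this transformation.

(a) exp(-U²)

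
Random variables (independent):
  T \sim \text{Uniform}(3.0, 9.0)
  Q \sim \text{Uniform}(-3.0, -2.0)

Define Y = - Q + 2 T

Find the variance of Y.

For independent RVs: Var(aX + bY) = a²Var(X) + b²Var(Y)
Var(T) = 3
Var(Q) = 0.083333333
Var(Y) = 2²*3 + (-1)²*0.083333333
= 4*3 + 1*0.083333333 = 12.083333

12.083333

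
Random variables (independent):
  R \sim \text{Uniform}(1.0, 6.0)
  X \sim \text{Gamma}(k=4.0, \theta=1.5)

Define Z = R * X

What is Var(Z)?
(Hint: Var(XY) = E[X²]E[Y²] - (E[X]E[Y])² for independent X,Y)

Var(XY) = E[X²]E[Y²] - (E[X]E[Y])²
E[R] = 3.5, Var(R) = 2.0833333
E[X] = 6, Var(X) = 9
E[R²] = 2.0833333 + 3.5² = 14.333333
E[X²] = 9 + 6² = 45
Var(Z) = 14.333333*45 - (3.5*6)²
= 645 - 441 = 204

204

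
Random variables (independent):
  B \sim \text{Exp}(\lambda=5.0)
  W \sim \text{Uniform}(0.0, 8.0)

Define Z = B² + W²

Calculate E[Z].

E[Z] = E[B²] + E[W²]
E[B²] = Var(B) + E[B]² = 0.04 + 0.04 = 0.08
E[W²] = Var(W) + E[W]² = 5.3333333 + 16 = 21.333333
E[Z] = 0.08 + 21.333333 = 21.413333

21.413333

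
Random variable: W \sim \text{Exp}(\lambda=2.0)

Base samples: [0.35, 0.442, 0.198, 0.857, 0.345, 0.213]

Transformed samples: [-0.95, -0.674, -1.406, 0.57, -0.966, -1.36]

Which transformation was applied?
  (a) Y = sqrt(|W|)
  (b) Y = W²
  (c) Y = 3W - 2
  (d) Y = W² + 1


Checking option (c) Y = 3W - 2:
  W = 0.35 -> Y = -0.95 ✓
  W = 0.442 -> Y = -0.674 ✓
  W = 0.198 -> Y = -1.406 ✓
All samples match this transformation.

(c) 3W - 2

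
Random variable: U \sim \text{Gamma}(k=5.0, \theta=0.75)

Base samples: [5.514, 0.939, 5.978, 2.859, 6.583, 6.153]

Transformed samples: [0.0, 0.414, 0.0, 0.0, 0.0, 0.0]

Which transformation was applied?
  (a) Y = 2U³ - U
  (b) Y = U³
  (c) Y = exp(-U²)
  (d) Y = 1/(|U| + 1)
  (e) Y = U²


Checking option (c) Y = exp(-U²):
  U = 5.514 -> Y = 0.0 ✓
  U = 0.939 -> Y = 0.414 ✓
  U = 5.978 -> Y = 0.0 ✓
All samples match this transformation.

(c) exp(-U²)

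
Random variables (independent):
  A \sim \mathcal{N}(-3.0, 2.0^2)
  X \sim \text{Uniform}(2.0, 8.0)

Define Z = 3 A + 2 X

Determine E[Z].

E[Z] = 3*E[A] + 2*E[X]
E[A] = -3
E[X] = 5
E[Z] = 3*(-3) + 2*5 = 1

1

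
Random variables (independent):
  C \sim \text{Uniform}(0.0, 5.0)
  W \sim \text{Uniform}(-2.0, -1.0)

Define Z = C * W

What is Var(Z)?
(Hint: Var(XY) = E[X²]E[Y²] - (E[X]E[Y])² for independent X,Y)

Var(XY) = E[X²]E[Y²] - (E[X]E[Y])²
E[C] = 2.5, Var(C) = 2.0833333
E[W] = -1.5, Var(W) = 0.083333333
E[C²] = 2.0833333 + 2.5² = 8.3333333
E[W²] = 0.083333333 + (-1.5)² = 2.3333333
Var(Z) = 8.3333333*2.3333333 - (2.5*(-1.5))²
= 19.444444 - 14.0625 = 5.3819444

5.3819444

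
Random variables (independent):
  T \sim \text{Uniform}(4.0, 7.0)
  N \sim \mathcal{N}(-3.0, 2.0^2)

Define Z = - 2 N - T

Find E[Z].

E[Z] = -1*E[T] - 2*E[N]
E[T] = 5.5
E[N] = -3
E[Z] = -1*5.5 - 2*(-3) = 0.5

0.5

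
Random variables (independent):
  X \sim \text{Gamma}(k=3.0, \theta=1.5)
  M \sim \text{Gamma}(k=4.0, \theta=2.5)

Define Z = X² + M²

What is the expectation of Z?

E[Z] = E[X²] + E[M²]
E[X²] = Var(X) + E[X]² = 6.75 + 20.25 = 27
E[M²] = Var(M) + E[M]² = 25 + 100 = 125
E[Z] = 27 + 125 = 152

152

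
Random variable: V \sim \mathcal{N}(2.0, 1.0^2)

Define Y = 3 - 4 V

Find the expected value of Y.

For Y = -4V + 3:
E[Y] = -4 * E[V] + 3
E[V] = 2.0 = 2
E[Y] = -4 * 2 + 3 = -5

-5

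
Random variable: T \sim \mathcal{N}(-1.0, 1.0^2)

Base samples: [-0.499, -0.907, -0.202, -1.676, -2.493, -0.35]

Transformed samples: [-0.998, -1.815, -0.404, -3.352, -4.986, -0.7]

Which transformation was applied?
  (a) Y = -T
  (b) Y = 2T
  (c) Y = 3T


Checking option (b) Y = 2T:
  T = -0.499 -> Y = -0.998 ✓
  T = -0.907 -> Y = -1.815 ✓
  T = -0.202 -> Y = -0.404 ✓
All samples match this transformation.

(b) 2T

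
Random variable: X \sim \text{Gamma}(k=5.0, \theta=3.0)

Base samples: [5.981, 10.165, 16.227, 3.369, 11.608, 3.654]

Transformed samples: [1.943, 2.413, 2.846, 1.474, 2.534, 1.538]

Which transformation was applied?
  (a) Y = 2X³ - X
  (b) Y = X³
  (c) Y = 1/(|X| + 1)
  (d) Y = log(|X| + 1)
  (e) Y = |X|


Checking option (d) Y = log(|X| + 1):
  X = 5.981 -> Y = 1.943 ✓
  X = 10.165 -> Y = 2.413 ✓
  X = 16.227 -> Y = 2.846 ✓
All samples match this transformation.

(d) log(|X| + 1)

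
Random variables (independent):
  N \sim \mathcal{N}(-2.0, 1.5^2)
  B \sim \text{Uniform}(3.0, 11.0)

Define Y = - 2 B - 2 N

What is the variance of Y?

For independent RVs: Var(aX + bY) = a²Var(X) + b²Var(Y)
Var(N) = 2.25
Var(B) = 5.3333333
Var(Y) = (-2)²*2.25 + (-2)²*5.3333333
= 4*2.25 + 4*5.3333333 = 30.333333

30.333333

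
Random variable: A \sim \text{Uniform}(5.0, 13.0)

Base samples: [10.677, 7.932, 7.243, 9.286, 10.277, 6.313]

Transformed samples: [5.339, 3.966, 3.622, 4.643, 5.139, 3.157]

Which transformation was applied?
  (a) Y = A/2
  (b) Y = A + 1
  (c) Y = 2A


Checking option (a) Y = A/2:
  A = 10.677 -> Y = 5.339 ✓
  A = 7.932 -> Y = 3.966 ✓
  A = 7.243 -> Y = 3.622 ✓
All samples match this transformation.

(a) A/2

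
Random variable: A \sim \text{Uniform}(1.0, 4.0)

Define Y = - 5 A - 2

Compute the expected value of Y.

For Y = -5A - 2:
E[Y] = -5 * E[A] - 2
E[A] = (1 + 4)/2 = 2.5
E[Y] = -5 * 2.5 - 2 = -14.5

-14.5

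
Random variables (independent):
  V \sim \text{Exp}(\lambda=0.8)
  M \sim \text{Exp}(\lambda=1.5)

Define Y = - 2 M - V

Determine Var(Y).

For independent RVs: Var(aX + bY) = a²Var(X) + b²Var(Y)
Var(V) = 1.5625
Var(M) = 0.44444444
Var(Y) = (-1)²*1.5625 + (-2)²*0.44444444
= 1*1.5625 + 4*0.44444444 = 3.3402778

3.3402778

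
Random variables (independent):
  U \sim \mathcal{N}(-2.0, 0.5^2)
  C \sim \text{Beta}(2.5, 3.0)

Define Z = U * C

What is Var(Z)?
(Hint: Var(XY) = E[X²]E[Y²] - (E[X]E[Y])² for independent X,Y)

Var(XY) = E[X²]E[Y²] - (E[X]E[Y])²
E[U] = -2, Var(U) = 0.25
E[C] = 0.45454545, Var(C) = 0.038143675
E[U²] = 0.25 + (-2)² = 4.25
E[C²] = 0.038143675 + 0.45454545² = 0.24475524
Var(Z) = 4.25*0.24475524 - (-2*0.45454545)²
= 1.0402098 - 0.82644628 = 0.21376351

0.21376351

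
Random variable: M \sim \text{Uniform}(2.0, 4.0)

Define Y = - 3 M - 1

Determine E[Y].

For Y = -3M - 1:
E[Y] = -3 * E[M] - 1
E[M] = (2 + 4)/2 = 3
E[Y] = -3 * 3 - 1 = -10

-10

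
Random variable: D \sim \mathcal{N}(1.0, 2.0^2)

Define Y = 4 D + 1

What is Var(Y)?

For Y = aD + b: Var(Y) = a² * Var(D)
Var(D) = 2.0^2 = 4
Var(Y) = 4² * 4 = 16 * 4 = 64

64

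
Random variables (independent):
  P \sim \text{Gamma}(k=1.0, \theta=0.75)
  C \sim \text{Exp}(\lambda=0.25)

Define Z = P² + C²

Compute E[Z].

E[Z] = E[P²] + E[C²]
E[P²] = Var(P) + E[P]² = 0.5625 + 0.5625 = 1.125
E[C²] = Var(C) + E[C]² = 16 + 16 = 32
E[Z] = 1.125 + 32 = 33.125

33.125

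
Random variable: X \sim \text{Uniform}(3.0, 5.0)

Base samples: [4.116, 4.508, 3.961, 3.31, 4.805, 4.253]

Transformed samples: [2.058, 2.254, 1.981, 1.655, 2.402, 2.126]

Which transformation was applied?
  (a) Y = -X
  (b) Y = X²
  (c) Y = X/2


Checking option (c) Y = X/2:
  X = 4.116 -> Y = 2.058 ✓
  X = 4.508 -> Y = 2.254 ✓
  X = 3.961 -> Y = 1.981 ✓
All samples match this transformation.

(c) X/2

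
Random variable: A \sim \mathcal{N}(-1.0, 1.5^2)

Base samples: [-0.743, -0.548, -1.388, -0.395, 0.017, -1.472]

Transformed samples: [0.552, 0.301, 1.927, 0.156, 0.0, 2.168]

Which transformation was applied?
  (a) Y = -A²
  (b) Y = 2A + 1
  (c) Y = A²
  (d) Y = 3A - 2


Checking option (c) Y = A²:
  A = -0.743 -> Y = 0.552 ✓
  A = -0.548 -> Y = 0.301 ✓
  A = -1.388 -> Y = 1.927 ✓
All samples match this transformation.

(c) A²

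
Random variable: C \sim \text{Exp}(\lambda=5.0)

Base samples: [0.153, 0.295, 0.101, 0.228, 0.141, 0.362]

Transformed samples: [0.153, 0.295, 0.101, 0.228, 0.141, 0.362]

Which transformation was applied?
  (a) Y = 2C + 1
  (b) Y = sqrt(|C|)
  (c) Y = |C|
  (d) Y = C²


Checking option (c) Y = |C|:
  C = 0.153 -> Y = 0.153 ✓
  C = 0.295 -> Y = 0.295 ✓
  C = 0.101 -> Y = 0.101 ✓
All samples match this transformation.

(c) |C|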